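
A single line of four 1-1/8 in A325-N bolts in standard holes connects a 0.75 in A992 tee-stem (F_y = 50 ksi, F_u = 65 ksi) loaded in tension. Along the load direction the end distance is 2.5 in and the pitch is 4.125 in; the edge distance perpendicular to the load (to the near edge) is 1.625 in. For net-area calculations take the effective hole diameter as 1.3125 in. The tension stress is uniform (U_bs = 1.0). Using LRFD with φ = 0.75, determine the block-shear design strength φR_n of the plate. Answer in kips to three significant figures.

261 kips

Shear plane L_v = 2.5 + 3·4.125 = 14.88 in; A_gv = 14.88 × 0.75 = 11.16 in².
A_nv = (14.88 − 3.5·1.3125) × 0.75 = 7.711 in².
A_nt = (1.625 − 0.5·1.3125) × 0.75 = 0.7266 in².
0.6 F_u A_nv = 300.7 kips; 0.6 F_y A_gv = 334.7 kips → shear rupture governs the shear term.
R_n = 300.7 + 1.0 × 65 × 0.7266 = 348 kips.
Design strength φR_n = 0.75 × 348 = 261 kips.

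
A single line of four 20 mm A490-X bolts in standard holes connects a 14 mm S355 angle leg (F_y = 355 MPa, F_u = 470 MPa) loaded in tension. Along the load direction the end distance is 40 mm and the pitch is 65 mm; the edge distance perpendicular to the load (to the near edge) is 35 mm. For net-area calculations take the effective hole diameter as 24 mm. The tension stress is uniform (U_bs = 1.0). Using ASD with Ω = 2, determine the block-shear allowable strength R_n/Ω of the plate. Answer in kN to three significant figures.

374 kN

Shear plane L_v = 40 + 3·65 = 235 mm; A_gv = 235 × 14 = 3290 mm².
A_nv = (235 − 3.5·24) × 14 = 2114 mm².
A_nt = (35 − 0.5·24) × 14 = 322 mm².
0.6 F_u A_nv = 596.1 kN; 0.6 F_y A_gv = 700.8 kN → shear rupture governs the shear term.
R_n = 596.1 + 1.0 × 470 × 322 / 1000 = 747.5 kN.
Allowable strength R_n/Ω = 747.5 / 2 = 374 kN.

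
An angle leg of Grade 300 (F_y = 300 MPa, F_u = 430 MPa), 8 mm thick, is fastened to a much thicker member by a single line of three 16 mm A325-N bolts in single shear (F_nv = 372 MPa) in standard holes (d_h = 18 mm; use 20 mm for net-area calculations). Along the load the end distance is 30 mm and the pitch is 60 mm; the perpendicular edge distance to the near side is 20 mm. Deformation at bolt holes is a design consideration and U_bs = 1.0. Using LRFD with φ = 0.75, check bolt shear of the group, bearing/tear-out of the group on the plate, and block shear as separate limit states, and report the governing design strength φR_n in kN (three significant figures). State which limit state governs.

Bolt shear: A_b = π·16²/4 = 201.1 mm²; R_n = 372 × 201.1 × 3 × 1 / 1000 = 224.4 kN → 0.75 × 224.4 = 168 kN.
Bearing: edge l_c = 21, r_n = 86.69 kN; interior l_c = 42, r_n = 132.1 kN; R_n = 86.69 + 2·132.1 = 350.9 kN → 263 kN.
Block shear: A_gv = 1200, A_nv = 800, A_nt = 80 mm²; R_n = min(0.6F_uA_nv, 0.6F_yA_gv) + U_bs·F_u·A_nt = 240.8 kN → 181 kN.
Bolt shear governs: 168 kN.

168 kN (bolt shear governs)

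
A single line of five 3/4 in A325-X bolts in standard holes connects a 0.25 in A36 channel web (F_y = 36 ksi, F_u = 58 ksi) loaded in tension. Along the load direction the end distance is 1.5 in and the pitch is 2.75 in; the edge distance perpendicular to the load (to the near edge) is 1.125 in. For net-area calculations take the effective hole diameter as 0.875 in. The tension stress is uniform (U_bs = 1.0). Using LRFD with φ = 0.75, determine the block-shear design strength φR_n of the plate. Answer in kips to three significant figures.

58.1 kips

Shear plane L_v = 1.5 + 4·2.75 = 12.5 in; A_gv = 12.5 × 0.25 = 3.125 in².
A_nv = (12.5 − 4.5·0.875) × 0.25 = 2.141 in².
A_nt = (1.125 − 0.5·0.875) × 0.25 = 0.1719 in².
0.6 F_u A_nv = 74.49 kips; 0.6 F_y A_gv = 67.5 kips → shear yielding governs the shear term.
R_n = 67.5 + 1.0 × 58 × 0.1719 = 77.47 kips.
Design strength φR_n = 0.75 × 77.47 = 58.1 kips.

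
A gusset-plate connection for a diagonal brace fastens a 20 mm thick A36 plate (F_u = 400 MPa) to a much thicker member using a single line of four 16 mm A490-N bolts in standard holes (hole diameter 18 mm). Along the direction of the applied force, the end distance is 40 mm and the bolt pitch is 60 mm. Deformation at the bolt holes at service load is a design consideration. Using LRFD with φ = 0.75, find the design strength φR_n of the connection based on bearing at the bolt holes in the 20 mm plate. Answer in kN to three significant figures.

Per bolt r_n = 1.2 l_c t F_u ≤ 2.4 d t F_u; upper limit = 2.4 × 16 × 20 × 400 / 1000 = 307.2 kN.
Edge bolt: l_c = 40 − 18/2 = 31 mm → 1.2 × 31 × 20 × 400 / 1000 = 297.6 → r_n = 297.6 kN.
Interior bolts: l_c = 60 − 18 = 42 mm → 1.2 × 42 × 20 × 400 / 1000 = 403.2 → r_n = 307.2 kN.
R_n = 1 × 297.6 + 3 × 307.2 = 1219 kN.
Design strength φR_n = 0.75 × 1219 = 914 kN.

914 kN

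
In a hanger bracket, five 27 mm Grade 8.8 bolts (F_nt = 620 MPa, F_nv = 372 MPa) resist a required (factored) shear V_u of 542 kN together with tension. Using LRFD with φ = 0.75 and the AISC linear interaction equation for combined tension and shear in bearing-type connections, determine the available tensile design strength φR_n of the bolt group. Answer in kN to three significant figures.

A_b = π·27²/4 = 572.6 mm²; f_rv = 542 × 1000 / (5 × 572.6) = 189.3 MPa.
F'_nt = 1.3 F_nt − (F_nt / φF_nv) f_rv = 1.3·620 − (620/(0.75·372))·189.3 = 385.3 MPa, capped at F_nt → F'_nt = 385.3 MPa.
R_n = F'_nt · A_b · n = 385.3 × 572.6 × 5 / 1000 = 1103 kN.
Design strength φR_n = 0.75 × 1103 = 827 kN.

827 kN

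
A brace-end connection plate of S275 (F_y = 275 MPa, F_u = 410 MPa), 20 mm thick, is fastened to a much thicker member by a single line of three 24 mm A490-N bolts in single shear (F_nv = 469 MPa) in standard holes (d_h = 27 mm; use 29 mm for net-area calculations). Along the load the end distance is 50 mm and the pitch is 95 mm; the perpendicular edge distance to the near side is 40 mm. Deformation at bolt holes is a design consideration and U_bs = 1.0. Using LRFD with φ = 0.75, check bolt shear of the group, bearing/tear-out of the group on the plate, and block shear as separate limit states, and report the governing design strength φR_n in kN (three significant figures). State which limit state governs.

477 kN (bolt shear governs)

Bolt shear: A_b = π·24²/4 = 452.4 mm²; R_n = 469 × 452.4 × 3 × 1 / 1000 = 636.5 kN → 0.75 × 636.5 = 477 kN.
Bearing: edge l_c = 36.5, r_n = 359.2 kN; interior l_c = 68, r_n = 472.3 kN; R_n = 359.2 + 2·472.3 = 1304 kN → 978 kN.
Block shear: A_gv = 4800, A_nv = 3350, A_nt = 510 mm²; R_n = min(0.6F_uA_nv, 0.6F_yA_gv) + U_bs·F_u·A_nt = 1001 kN → 751 kN.
Bolt shear governs: 477 kN.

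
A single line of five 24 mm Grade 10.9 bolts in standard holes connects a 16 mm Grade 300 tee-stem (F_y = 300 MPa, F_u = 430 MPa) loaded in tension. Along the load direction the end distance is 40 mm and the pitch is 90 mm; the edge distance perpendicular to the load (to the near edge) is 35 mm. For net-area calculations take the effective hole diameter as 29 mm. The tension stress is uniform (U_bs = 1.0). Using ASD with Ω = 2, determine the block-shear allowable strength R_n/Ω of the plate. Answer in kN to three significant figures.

627 kN

Shear plane L_v = 40 + 4·90 = 400 mm; A_gv = 400 × 16 = 6400 mm².
A_nv = (400 − 4.5·29) × 16 = 4312 mm².
A_nt = (35 − 0.5·29) × 16 = 328 mm².
0.6 F_u A_nv = 1112 kN; 0.6 F_y A_gv = 1152 kN → shear rupture governs the shear term.
R_n = 1112 + 1.0 × 430 × 328 / 1000 = 1254 kN.
Allowable strength R_n/Ω = 1254 / 2 = 627 kN.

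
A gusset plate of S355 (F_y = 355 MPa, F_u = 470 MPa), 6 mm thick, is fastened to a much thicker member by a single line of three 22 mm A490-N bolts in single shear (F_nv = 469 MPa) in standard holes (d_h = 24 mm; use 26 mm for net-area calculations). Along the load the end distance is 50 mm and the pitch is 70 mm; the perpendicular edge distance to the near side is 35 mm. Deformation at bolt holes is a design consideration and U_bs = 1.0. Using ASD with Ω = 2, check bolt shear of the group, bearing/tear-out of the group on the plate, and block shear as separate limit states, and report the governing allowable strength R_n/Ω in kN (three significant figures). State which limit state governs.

Bolt shear: A_b = π·22²/4 = 380.1 mm²; R_n = 469 × 380.1 × 3 × 1 / 1000 = 534.8 kN → 534.8 / 2 = 267 kN.
Bearing: edge l_c = 38, r_n = 128.6 kN; interior l_c = 46, r_n = 148.9 kN; R_n = 128.6 + 2·148.9 = 426.4 kN → 213 kN.
Block shear: A_gv = 1140, A_nv = 750, A_nt = 132 mm²; R_n = min(0.6F_uA_nv, 0.6F_yA_gv) + U_bs·F_u·A_nt = 273.5 kN → 137 kN.
Block shear governs: 137 kN.

137 kN (block shear governs)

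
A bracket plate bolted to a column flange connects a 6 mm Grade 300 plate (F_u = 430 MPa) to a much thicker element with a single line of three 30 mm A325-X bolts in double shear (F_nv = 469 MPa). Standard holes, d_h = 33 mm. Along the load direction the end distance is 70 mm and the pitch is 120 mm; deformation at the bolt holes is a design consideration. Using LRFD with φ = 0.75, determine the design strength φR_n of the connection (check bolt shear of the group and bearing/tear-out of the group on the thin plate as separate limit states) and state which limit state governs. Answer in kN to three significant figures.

Bolt shear: A_b = π·30²/4 = 706.9 mm²; R_n = 469 × 706.9 × 3 × 2 / 1000 = 1989 kN → 0.75 × 1989 = 1490 kN.
Bearing (1.2 l_c t F_u ≤ 2.4 d t F_u): upper limit = 2.4·30·6·430 / 1000 = 185.8 kN.
  Edge l_c = 70 − 33/2 = 53.5 → r_n = 165.6 kN; interior l_c = 120 − 33 = 87 → r_n = 185.8 kN.
  R_n,bearing = 1·165.6 + 2·185.8 = 537.2 kN → 0.75 × 537.2 = 403 kN.
Bearing governs: 403 kN.

403 kN (bearing governs)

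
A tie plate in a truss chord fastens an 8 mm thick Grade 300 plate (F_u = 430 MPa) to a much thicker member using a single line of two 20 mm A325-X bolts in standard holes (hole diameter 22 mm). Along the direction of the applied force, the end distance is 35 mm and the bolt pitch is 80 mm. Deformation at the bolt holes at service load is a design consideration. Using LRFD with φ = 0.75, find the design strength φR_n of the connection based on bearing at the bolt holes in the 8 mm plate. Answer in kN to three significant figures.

198 kN

Per bolt r_n = 1.2 l_c t F_u ≤ 2.4 d t F_u; upper limit = 2.4 × 20 × 8 × 430 / 1000 = 165.1 kN.
Edge bolt: l_c = 35 − 22/2 = 24 mm → 1.2 × 24 × 8 × 430 / 1000 = 99.07 → r_n = 99.07 kN.
Interior bolts: l_c = 80 − 22 = 58 mm → 1.2 × 58 × 8 × 430 / 1000 = 239.4 → r_n = 165.1 kN.
R_n = 1 × 99.07 + 1 × 165.1 = 264.2 kN.
Design strength φR_n = 0.75 × 264.2 = 198 kN.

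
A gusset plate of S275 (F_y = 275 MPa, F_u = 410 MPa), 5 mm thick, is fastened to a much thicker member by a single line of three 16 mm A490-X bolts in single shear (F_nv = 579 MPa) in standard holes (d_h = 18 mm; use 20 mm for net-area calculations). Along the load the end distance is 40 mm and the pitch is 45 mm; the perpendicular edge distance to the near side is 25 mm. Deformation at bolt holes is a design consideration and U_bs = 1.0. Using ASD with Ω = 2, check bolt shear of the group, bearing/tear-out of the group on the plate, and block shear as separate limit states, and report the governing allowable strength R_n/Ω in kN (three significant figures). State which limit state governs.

64.6 kN (block shear governs)

Bolt shear: A_b = π·16²/4 = 201.1 mm²; R_n = 579 × 201.1 × 3 × 1 / 1000 = 349.2 kN → 349.2 / 2 = 175 kN.
Bearing: edge l_c = 31, r_n = 76.26 kN; interior l_c = 27, r_n = 66.42 kN; R_n = 76.26 + 2·66.42 = 209.1 kN → 105 kN.
Block shear: A_gv = 650, A_nv = 400, A_nt = 75 mm²; R_n = min(0.6F_uA_nv, 0.6F_yA_gv) + U_bs·F_u·A_nt = 129.2 kN → 64.6 kN.
Block shear governs: 64.6 kN.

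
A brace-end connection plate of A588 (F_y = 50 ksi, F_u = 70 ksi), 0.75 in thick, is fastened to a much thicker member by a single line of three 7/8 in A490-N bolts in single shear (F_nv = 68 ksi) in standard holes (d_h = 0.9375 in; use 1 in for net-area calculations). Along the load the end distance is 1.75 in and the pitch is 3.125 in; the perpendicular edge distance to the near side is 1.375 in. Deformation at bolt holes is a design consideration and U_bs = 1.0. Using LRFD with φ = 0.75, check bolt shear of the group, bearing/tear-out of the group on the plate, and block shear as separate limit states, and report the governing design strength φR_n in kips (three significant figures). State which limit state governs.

Bolt shear: A_b = π·0.875²/4 = 0.6013 in²; R_n = 68 × 0.6013 × 3 × 1 = 122.7 kips → 0.75 × 122.7 = 92 kips.
Bearing: edge l_c = 1.281, r_n = 80.72 kips; interior l_c = 2.188, r_n = 110.3 kips; R_n = 80.72 + 2·110.3 = 301.2 kips → 226 kips.
Block shear: A_gv = 6, A_nv = 4.125, A_nt = 0.6562 in²; R_n = min(0.6F_uA_nv, 0.6F_yA_gv) + U_bs·F_u·A_nt = 219.2 kips → 164 kips.
Bolt shear governs: 92 kips.

92 kips (bolt shear governs)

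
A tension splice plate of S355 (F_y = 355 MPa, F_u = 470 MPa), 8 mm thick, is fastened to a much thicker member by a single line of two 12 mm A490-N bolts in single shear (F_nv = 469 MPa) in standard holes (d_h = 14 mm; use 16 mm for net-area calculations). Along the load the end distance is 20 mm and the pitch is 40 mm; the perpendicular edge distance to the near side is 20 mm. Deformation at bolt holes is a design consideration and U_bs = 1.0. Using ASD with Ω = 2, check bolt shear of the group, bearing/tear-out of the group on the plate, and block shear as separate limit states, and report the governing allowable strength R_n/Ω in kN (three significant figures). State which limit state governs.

53 kN (bolt shear governs)

Bolt shear: A_b = π·12²/4 = 113.1 mm²; R_n = 469 × 113.1 × 2 × 1 / 1000 = 106.1 kN → 106.1 / 2 = 53 kN.
Bearing: edge l_c = 13, r_n = 58.66 kN; interior l_c = 26, r_n = 108.3 kN; R_n = 58.66 + 1·108.3 = 166.9 kN → 83.5 kN.
Block shear: A_gv = 480, A_nv = 288, A_nt = 96 mm²; R_n = min(0.6F_uA_nv, 0.6F_yA_gv) + U_bs·F_u·A_nt = 126.3 kN → 63.2 kN.
Bolt shear governs: 53 kN.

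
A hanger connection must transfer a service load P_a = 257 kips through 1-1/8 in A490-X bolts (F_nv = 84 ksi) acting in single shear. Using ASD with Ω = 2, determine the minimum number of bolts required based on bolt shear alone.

7 bolts

A_b = π·1.125²/4 = 0.994 in².
Per-bolt allowable strength R_n/Ω = 84 × 0.994 × 1 / 2 = 41.75 kips.
n ≥ 257 / 41.75 = 6.156 → use 7 bolts.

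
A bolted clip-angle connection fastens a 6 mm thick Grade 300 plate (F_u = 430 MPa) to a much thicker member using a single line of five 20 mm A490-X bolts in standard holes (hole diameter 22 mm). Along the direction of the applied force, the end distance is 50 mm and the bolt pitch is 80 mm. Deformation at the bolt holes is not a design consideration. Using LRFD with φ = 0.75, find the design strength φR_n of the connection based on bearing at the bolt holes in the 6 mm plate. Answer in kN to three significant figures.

Per bolt r_n = 1.5 l_c t F_u ≤ 3.0 d t F_u; upper limit = 3.0 × 20 × 6 × 430 / 1000 = 154.8 kN.
Edge bolt: l_c = 50 − 22/2 = 39 mm → 1.5 × 39 × 6 × 430 / 1000 = 150.9 → r_n = 150.9 kN.
Interior bolts: l_c = 80 − 22 = 58 mm → 1.5 × 58 × 6 × 430 / 1000 = 224.5 → r_n = 154.8 kN.
R_n = 1 × 150.9 + 4 × 154.8 = 770.1 kN.
Design strength φR_n = 0.75 × 770.1 = 578 kN.

578 kN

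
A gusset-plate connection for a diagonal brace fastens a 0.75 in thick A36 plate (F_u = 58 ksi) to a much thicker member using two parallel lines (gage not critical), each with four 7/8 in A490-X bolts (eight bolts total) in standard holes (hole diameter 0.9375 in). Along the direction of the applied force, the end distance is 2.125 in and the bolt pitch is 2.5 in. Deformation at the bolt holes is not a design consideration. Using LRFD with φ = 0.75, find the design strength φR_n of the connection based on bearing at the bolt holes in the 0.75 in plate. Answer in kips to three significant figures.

Per bolt r_n = 1.5 l_c t F_u ≤ 3.0 d t F_u; upper limit = 3.0 × 0.875 × 0.75 × 58 = 114.2 kips.
Edge bolt: l_c = 2.125 − 0.9375/2 = 1.656 in → 1.5 × 1.656 × 0.75 × 58 = 108.1 → r_n = 108.1 kips.
Interior bolts: l_c = 2.5 − 0.9375 = 1.562 in → 1.5 × 1.562 × 0.75 × 58 = 102 → r_n = 102 kips.
R_n = 2 × 108.1 + 6 × 102 = 827.9 kips.
Design strength φR_n = 0.75 × 827.9 = 621 kips.

621 kips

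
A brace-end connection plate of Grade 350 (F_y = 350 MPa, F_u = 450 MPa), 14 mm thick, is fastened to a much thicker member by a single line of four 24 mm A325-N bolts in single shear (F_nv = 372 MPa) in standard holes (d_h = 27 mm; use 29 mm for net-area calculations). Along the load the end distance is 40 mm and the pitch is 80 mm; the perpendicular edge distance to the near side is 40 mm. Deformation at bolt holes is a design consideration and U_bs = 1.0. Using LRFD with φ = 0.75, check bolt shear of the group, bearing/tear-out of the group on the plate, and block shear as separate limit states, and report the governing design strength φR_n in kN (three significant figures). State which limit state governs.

505 kN (bolt shear governs)

Bolt shear: A_b = π·24²/4 = 452.4 mm²; R_n = 372 × 452.4 × 4 × 1 / 1000 = 673.2 kN → 0.75 × 673.2 = 505 kN.
Bearing: edge l_c = 26.5, r_n = 200.3 kN; interior l_c = 53, r_n = 362.9 kN; R_n = 200.3 + 3·362.9 = 1289 kN → 967 kN.
Block shear: A_gv = 3920, A_nv = 2499, A_nt = 357 mm²; R_n = min(0.6F_uA_nv, 0.6F_yA_gv) + U_bs·F_u·A_nt = 835.4 kN → 627 kN.
Bolt shear governs: 505 kN.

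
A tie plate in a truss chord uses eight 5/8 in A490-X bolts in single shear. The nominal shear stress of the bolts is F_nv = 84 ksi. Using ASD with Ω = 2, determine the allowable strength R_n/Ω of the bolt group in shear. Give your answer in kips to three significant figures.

A_b = π × 0.625² / 4 = 0.3068 in².
R_n = F_nv · A_b · n · n_s = 84 × 0.3068 × 8 × 1 = 206.2 kips.
Allowable strength R_n/Ω = 206.2 / 2 = 103 kips.

103 kips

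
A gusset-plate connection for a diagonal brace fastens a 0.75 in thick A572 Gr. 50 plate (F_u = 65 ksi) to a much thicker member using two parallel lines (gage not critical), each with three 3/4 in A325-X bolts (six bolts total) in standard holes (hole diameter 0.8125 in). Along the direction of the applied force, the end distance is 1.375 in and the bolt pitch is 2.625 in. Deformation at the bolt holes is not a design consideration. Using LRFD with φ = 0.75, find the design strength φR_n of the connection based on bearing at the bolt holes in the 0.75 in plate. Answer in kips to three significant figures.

Per bolt r_n = 1.5 l_c t F_u ≤ 3.0 d t F_u; upper limit = 3.0 × 0.75 × 0.75 × 65 = 109.7 kips.
Edge bolt: l_c = 1.375 − 0.8125/2 = 0.9688 in → 1.5 × 0.9688 × 0.75 × 65 = 70.84 → r_n = 70.84 kips.
Interior bolts: l_c = 2.625 − 0.8125 = 1.812 in → 1.5 × 1.812 × 0.75 × 65 = 132.5 → r_n = 109.7 kips.
R_n = 2 × 70.84 + 4 × 109.7 = 580.4 kips.
Design strength φR_n = 0.75 × 580.4 = 435 kips.

435 kips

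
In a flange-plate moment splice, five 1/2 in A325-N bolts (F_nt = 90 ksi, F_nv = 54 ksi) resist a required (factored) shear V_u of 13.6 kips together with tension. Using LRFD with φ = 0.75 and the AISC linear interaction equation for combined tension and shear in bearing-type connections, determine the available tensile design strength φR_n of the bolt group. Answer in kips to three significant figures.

63.5 kips

A_b = π·0.5²/4 = 0.1963 in²; f_rv = 13.6 / (5 × 0.1963) = 13.85 ksi.
F'_nt = 1.3 F_nt − (F_nt / φF_nv) f_rv = 1.3·90 − (90/(0.75·54))·13.85 = 86.22 ksi, capped at F_nt → F'_nt = 86.22 ksi.
R_n = F'_nt · A_b · n = 86.22 × 0.1963 × 5 = 84.64 kips.
Design strength φR_n = 0.75 × 84.64 = 63.5 kips.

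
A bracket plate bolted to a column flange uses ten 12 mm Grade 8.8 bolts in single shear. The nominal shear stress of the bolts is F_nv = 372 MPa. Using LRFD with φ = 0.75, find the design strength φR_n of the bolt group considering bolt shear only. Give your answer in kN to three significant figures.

A_b = π × 12² / 4 = 113.1 mm².
R_n = F_nv · A_b · n · n_s = 372 × 113.1 × 10 × 1 / 1000 = 420.7 kN.
Design strength φR_n = 0.75 × 420.7 = 316 kN.

316 kN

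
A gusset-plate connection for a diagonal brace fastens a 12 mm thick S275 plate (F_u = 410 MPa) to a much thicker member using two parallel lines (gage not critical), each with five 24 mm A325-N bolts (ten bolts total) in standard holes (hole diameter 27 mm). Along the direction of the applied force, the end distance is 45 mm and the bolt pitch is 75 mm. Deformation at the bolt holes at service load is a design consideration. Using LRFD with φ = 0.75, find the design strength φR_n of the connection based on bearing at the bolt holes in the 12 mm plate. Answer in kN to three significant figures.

1980 kN

Per bolt r_n = 1.2 l_c t F_u ≤ 2.4 d t F_u; upper limit = 2.4 × 24 × 12 × 410 / 1000 = 283.4 kN.
Edge bolt: l_c = 45 − 27/2 = 31.5 mm → 1.2 × 31.5 × 12 × 410 / 1000 = 186 → r_n = 186 kN.
Interior bolts: l_c = 75 − 27 = 48 mm → 1.2 × 48 × 12 × 410 / 1000 = 283.4 → r_n = 283.4 kN.
R_n = 2 × 186 + 8 × 283.4 = 2639 kN.
Design strength φR_n = 0.75 × 2639 = 1980 kN.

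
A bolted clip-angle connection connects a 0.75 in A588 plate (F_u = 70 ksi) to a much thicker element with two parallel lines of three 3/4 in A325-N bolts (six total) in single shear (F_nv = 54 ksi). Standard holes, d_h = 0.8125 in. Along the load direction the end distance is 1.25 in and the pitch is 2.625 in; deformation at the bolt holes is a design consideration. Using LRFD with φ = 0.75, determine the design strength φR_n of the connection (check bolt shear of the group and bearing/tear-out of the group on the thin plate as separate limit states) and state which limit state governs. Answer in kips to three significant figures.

107 kips (bolt shear governs)

Bolt shear: A_b = π·0.75²/4 = 0.4418 in²; R_n = 54 × 0.4418 × 6 × 1 = 143.1 kips → 0.75 × 143.1 = 107 kips.
Bearing (1.2 l_c t F_u ≤ 2.4 d t F_u): upper limit = 2.4·0.75·0.75·70 = 94.5 kips.
  Edge l_c = 1.25 − 0.8125/2 = 0.8438 → r_n = 53.16 kips; interior l_c = 2.625 − 0.8125 = 1.812 → r_n = 94.5 kips.
  R_n,bearing = 2·53.16 + 4·94.5 = 484.3 kips → 0.75 × 484.3 = 363 kips.
Bolt shear governs: 107 kips.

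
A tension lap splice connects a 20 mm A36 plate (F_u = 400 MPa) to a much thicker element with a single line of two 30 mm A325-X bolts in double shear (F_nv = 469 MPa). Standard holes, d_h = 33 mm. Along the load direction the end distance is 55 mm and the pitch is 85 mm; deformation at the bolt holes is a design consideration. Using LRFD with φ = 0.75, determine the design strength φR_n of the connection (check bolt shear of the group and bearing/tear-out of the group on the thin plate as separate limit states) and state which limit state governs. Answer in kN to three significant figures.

652 kN (bearing governs)

Bolt shear: A_b = π·30²/4 = 706.9 mm²; R_n = 469 × 706.9 × 2 × 2 / 1000 = 1326 kN → 0.75 × 1326 = 995 kN.
Bearing (1.2 l_c t F_u ≤ 2.4 d t F_u): upper limit = 2.4·30·20·400 / 1000 = 576 kN.
  Edge l_c = 55 − 33/2 = 38.5 → r_n = 369.6 kN; interior l_c = 85 − 33 = 52 → r_n = 499.2 kN.
  R_n,bearing = 1·369.6 + 1·499.2 = 868.8 kN → 0.75 × 868.8 = 652 kN.
Bearing governs: 652 kN.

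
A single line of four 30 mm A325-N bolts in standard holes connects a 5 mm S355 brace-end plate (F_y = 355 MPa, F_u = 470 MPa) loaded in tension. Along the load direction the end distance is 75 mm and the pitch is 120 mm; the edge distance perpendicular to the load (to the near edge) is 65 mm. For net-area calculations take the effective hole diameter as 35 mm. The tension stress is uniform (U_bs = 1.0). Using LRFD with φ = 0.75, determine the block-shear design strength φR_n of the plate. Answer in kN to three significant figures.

414 kN

Shear plane L_v = 75 + 3·120 = 435 mm; A_gv = 435 × 5 = 2175 mm².
A_nv = (435 − 3.5·35) × 5 = 1562 mm².
A_nt = (65 − 0.5·35) × 5 = 237.5 mm².
0.6 F_u A_nv = 440.6 kN; 0.6 F_y A_gv = 463.3 kN → shear rupture governs the shear term.
R_n = 440.6 + 1.0 × 470 × 237.5 / 1000 = 552.2 kN.
Design strength φR_n = 0.75 × 552.2 = 414 kN.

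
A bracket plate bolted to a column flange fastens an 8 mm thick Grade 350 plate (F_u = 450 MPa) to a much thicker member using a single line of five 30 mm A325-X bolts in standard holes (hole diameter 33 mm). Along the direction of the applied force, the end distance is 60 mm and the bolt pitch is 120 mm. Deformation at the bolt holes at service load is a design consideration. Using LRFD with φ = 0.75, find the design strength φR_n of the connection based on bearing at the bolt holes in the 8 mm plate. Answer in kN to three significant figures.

Per bolt r_n = 1.2 l_c t F_u ≤ 2.4 d t F_u; upper limit = 2.4 × 30 × 8 × 450 / 1000 = 259.2 kN.
Edge bolt: l_c = 60 − 33/2 = 43.5 mm → 1.2 × 43.5 × 8 × 450 / 1000 = 187.9 → r_n = 187.9 kN.
Interior bolts: l_c = 120 − 33 = 87 mm → 1.2 × 87 × 8 × 450 / 1000 = 375.8 → r_n = 259.2 kN.
R_n = 1 × 187.9 + 4 × 259.2 = 1225 kN.
Design strength φR_n = 0.75 × 1225 = 919 kN.

919 kN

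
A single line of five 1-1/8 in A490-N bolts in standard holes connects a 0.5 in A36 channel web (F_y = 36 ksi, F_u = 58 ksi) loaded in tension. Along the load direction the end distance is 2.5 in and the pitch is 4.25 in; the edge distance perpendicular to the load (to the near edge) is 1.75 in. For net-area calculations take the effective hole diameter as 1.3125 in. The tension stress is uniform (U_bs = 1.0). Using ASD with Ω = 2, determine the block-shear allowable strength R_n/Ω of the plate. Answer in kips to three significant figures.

121 kips

Shear plane L_v = 2.5 + 4·4.25 = 19.5 in; A_gv = 19.5 × 0.5 = 9.75 in².
A_nv = (19.5 − 4.5·1.3125) × 0.5 = 6.797 in².
A_nt = (1.75 − 0.5·1.3125) × 0.5 = 0.5469 in².
0.6 F_u A_nv = 236.5 kips; 0.6 F_y A_gv = 210.6 kips → shear yielding governs the shear term.
R_n = 210.6 + 1.0 × 58 × 0.5469 = 242.3 kips.
Allowable strength R_n/Ω = 242.3 / 2 = 121 kips.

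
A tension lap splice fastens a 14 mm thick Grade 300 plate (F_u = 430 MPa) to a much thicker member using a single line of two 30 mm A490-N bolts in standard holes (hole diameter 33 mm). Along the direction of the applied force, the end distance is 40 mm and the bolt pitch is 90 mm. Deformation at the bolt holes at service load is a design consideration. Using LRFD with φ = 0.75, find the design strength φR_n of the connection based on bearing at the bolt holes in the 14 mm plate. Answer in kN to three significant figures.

436 kN

Per bolt r_n = 1.2 l_c t F_u ≤ 2.4 d t F_u; upper limit = 2.4 × 30 × 14 × 430 / 1000 = 433.4 kN.
Edge bolt: l_c = 40 − 33/2 = 23.5 mm → 1.2 × 23.5 × 14 × 430 / 1000 = 169.8 → r_n = 169.8 kN.
Interior bolts: l_c = 90 − 33 = 57 mm → 1.2 × 57 × 14 × 430 / 1000 = 411.8 → r_n = 411.8 kN.
R_n = 1 × 169.8 + 1 × 411.8 = 581.5 kN.
Design strength φR_n = 0.75 × 581.5 = 436 kN.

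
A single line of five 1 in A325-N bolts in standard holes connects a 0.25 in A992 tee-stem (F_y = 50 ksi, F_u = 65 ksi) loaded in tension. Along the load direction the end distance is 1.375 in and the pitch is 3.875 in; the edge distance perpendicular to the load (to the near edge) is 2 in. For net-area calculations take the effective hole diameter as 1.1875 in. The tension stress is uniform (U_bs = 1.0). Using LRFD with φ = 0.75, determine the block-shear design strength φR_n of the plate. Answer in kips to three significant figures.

Shear plane L_v = 1.375 + 4·3.875 = 16.88 in; A_gv = 16.88 × 0.25 = 4.219 in².
A_nv = (16.88 − 4.5·1.1875) × 0.25 = 2.883 in².
A_nt = (2 − 0.5·1.1875) × 0.25 = 0.3516 in².
0.6 F_u A_nv = 112.4 kips; 0.6 F_y A_gv = 126.6 kips → shear rupture governs the shear term.
R_n = 112.4 + 1.0 × 65 × 0.3516 = 135.3 kips.
Design strength φR_n = 0.75 × 135.3 = 101 kips.

101 kips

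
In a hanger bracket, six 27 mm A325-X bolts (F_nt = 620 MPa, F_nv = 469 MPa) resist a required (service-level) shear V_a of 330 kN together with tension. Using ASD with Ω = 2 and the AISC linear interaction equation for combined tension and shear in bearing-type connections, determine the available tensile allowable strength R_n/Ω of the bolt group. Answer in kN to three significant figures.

948 kN

A_b = π·27²/4 = 572.6 mm²; f_rv = 330 × 1000 / (6 × 572.6) = 96.06 MPa.
F'_nt = 1.3 F_nt − (Ω F_nt / F_nv) f_rv = 1.3·620 − (2·620/469)·96.06 = 552 MPa, capped at F_nt → F'_nt = 552 MPa.
R_n = F'_nt · A_b · n = 552 × 572.6 × 6 / 1000 = 1896 kN.
Allowable strength R_n/Ω = 1896 / 2 = 948 kN.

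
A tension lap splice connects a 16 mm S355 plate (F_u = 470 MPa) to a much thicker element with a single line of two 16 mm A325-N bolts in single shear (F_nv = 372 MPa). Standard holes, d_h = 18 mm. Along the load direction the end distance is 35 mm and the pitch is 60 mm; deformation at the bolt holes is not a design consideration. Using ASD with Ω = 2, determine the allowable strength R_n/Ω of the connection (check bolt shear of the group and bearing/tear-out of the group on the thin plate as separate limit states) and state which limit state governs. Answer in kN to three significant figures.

Bolt shear: A_b = π·16²/4 = 201.1 mm²; R_n = 372 × 201.1 × 2 × 1 / 1000 = 149.6 kN → 149.6 / 2 = 74.8 kN.
Bearing (1.5 l_c t F_u ≤ 3.0 d t F_u): upper limit = 3.0·16·16·470 / 1000 = 361 kN.
  Edge l_c = 35 − 18/2 = 26 → r_n = 293.3 kN; interior l_c = 60 − 18 = 42 → r_n = 361 kN.
  R_n,bearing = 1·293.3 + 1·361 = 654.2 kN → 654.2 / 2 = 327 kN.
Bolt shear governs: 74.8 kN.

74.8 kN (bolt shear governs)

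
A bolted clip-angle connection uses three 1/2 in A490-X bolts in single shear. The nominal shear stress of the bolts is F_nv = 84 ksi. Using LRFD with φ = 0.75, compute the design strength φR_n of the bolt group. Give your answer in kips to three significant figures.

A_b = π × 0.5² / 4 = 0.1963 in².
R_n = F_nv · A_b · n · n_s = 84 × 0.1963 × 3 × 1 = 49.48 kips.
Design strength φR_n = 0.75 × 49.48 = 37.1 kips.

37.1 kips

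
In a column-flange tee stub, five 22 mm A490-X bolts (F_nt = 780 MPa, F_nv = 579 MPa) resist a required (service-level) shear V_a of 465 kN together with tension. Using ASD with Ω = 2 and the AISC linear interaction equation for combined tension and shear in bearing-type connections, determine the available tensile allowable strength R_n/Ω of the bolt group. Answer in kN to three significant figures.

A_b = π·22²/4 = 380.1 mm²; f_rv = 465 × 1000 / (5 × 380.1) = 244.7 MPa.
F'_nt = 1.3 F_nt − (Ω F_nt / F_nv) f_rv = 1.3·780 − (2·780/579)·244.7 = 354.8 MPa, capped at F_nt → F'_nt = 354.8 MPa.
R_n = F'_nt · A_b · n = 354.8 × 380.1 × 5 / 1000 = 674.4 kN.
Allowable strength R_n/Ω = 674.4 / 2 = 337 kN.

337 kN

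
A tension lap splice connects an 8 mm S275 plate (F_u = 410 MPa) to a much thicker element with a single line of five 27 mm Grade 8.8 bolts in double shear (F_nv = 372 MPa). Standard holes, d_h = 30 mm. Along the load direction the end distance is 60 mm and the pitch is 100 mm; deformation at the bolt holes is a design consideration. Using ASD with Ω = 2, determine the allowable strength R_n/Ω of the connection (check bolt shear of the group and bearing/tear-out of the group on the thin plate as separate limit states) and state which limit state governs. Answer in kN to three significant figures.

514 kN (bearing governs)

Bolt shear: A_b = π·27²/4 = 572.6 mm²; R_n = 372 × 572.6 × 5 × 2 / 1000 = 2130 kN → 2130 / 2 = 1060 kN.
Bearing (1.2 l_c t F_u ≤ 2.4 d t F_u): upper limit = 2.4·27·8·410 / 1000 = 212.5 kN.
  Edge l_c = 60 − 30/2 = 45 → r_n = 177.1 kN; interior l_c = 100 − 30 = 70 → r_n = 212.5 kN.
  R_n,bearing = 1·177.1 + 4·212.5 = 1027 kN → 1027 / 2 = 514 kN.
Bearing governs: 514 kN.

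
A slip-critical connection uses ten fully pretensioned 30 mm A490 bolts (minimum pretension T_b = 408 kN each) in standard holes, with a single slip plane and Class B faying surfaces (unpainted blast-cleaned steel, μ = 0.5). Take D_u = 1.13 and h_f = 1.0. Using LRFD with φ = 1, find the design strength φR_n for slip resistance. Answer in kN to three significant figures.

R_n = μ · D_u · h_f · T_b · n_s · n_b = 0.5 × 1.13 × 1.0 × 408 × 1 × 10 = 2305 kN.
Design strength φR_n = 1 × 2305 = 2310 kN.

2310 kN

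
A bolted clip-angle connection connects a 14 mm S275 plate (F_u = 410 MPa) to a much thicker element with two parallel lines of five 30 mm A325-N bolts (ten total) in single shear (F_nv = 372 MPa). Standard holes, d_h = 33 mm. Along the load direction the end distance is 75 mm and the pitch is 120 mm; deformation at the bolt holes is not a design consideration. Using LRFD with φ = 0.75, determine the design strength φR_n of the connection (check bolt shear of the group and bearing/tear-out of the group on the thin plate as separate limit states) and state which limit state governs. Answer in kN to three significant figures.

Bolt shear: A_b = π·30²/4 = 706.9 mm²; R_n = 372 × 706.9 × 10 × 1 / 1000 = 2630 kN → 0.75 × 2630 = 1970 kN.
Bearing (1.5 l_c t F_u ≤ 3.0 d t F_u): upper limit = 3.0·30·14·410 / 1000 = 516.6 kN.
  Edge l_c = 75 − 33/2 = 58.5 → r_n = 503.7 kN; interior l_c = 120 − 33 = 87 → r_n = 516.6 kN.
  R_n,bearing = 2·503.7 + 8·516.6 = 5140 kN → 0.75 × 5140 = 3860 kN.
Bolt shear governs: 1970 kN.

1970 kN (bolt shear governs)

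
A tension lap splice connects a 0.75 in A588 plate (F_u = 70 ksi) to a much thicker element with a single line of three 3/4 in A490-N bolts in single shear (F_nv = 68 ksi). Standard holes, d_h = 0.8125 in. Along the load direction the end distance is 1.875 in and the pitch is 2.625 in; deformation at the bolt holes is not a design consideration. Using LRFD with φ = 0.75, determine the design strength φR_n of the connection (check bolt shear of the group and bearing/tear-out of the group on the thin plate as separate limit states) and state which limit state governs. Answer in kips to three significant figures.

Bolt shear: A_b = π·0.75²/4 = 0.4418 in²; R_n = 68 × 0.4418 × 3 × 1 = 90.12 kips → 0.75 × 90.12 = 67.6 kips.
Bearing (1.5 l_c t F_u ≤ 3.0 d t F_u): upper limit = 3.0·0.75·0.75·70 = 118.1 kips.
  Edge l_c = 1.875 − 0.8125/2 = 1.469 → r_n = 115.7 kips; interior l_c = 2.625 − 0.8125 = 1.812 → r_n = 118.1 kips.
  R_n,bearing = 1·115.7 + 2·118.1 = 351.9 kips → 0.75 × 351.9 = 264 kips.
Bolt shear governs: 67.6 kips.

67.6 kips (bolt shear governs)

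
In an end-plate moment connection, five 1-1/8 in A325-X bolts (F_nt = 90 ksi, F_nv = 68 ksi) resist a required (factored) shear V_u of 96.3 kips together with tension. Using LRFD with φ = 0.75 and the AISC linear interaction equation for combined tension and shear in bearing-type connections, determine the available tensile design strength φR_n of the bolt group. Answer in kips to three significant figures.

309 kips

A_b = π·1.125²/4 = 0.994 in²; f_rv = 96.3 / (5 × 0.994) = 19.38 ksi.
F'_nt = 1.3 F_nt − (F_nt / φF_nv) f_rv = 1.3·90 − (90/(0.75·68))·19.38 = 82.81 ksi, capped at F_nt → F'_nt = 82.81 ksi.
R_n = F'_nt · A_b · n = 82.81 × 0.994 × 5 = 411.6 kips.
Design strength φR_n = 0.75 × 411.6 = 309 kips.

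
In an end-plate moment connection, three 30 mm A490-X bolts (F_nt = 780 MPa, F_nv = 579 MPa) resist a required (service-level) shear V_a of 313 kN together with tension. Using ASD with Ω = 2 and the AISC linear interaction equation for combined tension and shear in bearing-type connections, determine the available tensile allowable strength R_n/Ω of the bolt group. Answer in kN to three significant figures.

653 kN

A_b = π·30²/4 = 706.9 mm²; f_rv = 313 × 1000 / (3 × 706.9) = 147.6 MPa.
F'_nt = 1.3 F_nt − (Ω F_nt / F_nv) f_rv = 1.3·780 − (2·780/579)·147.6 = 616.3 MPa, capped at F_nt → F'_nt = 616.3 MPa.
R_n = F'_nt · A_b · n = 616.3 × 706.9 × 3 / 1000 = 1307 kN.
Allowable strength R_n/Ω = 1307 / 2 = 653 kN.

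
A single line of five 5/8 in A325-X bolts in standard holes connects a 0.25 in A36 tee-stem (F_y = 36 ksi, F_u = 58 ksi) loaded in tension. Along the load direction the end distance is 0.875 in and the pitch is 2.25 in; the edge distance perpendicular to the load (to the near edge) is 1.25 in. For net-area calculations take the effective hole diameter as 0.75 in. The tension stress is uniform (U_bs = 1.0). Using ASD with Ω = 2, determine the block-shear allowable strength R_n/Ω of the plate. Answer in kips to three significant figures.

33 kips

Shear plane L_v = 0.875 + 4·2.25 = 9.875 in; A_gv = 9.875 × 0.25 = 2.469 in².
A_nv = (9.875 − 4.5·0.75) × 0.25 = 1.625 in².
A_nt = (1.25 − 0.5·0.75) × 0.25 = 0.2188 in².
0.6 F_u A_nv = 56.55 kips; 0.6 F_y A_gv = 53.32 kips → shear yielding governs the shear term.
R_n = 53.32 + 1.0 × 58 × 0.2188 = 66.01 kips.
Allowable strength R_n/Ω = 66.01 / 2 = 33 kips.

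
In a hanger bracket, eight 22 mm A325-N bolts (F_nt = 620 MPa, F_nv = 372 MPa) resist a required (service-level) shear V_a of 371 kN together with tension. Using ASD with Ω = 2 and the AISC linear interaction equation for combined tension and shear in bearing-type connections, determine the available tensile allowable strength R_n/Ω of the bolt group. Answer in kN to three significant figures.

607 kN

A_b = π·22²/4 = 380.1 mm²; f_rv = 371 × 1000 / (8 × 380.1) = 122 MPa.
F'_nt = 1.3 F_nt − (Ω F_nt / F_nv) f_rv = 1.3·620 − (2·620/372)·122 = 399.3 MPa, capped at F_nt → F'_nt = 399.3 MPa.
R_n = F'_nt · A_b · n = 399.3 × 380.1 × 8 / 1000 = 1214 kN.
Allowable strength R_n/Ω = 1214 / 2 = 607 kN.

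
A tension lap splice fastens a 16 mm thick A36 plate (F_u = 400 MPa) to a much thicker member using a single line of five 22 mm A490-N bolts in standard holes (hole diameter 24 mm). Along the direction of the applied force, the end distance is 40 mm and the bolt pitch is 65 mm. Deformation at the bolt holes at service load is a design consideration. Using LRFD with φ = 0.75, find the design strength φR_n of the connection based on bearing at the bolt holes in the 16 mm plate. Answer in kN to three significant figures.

Per bolt r_n = 1.2 l_c t F_u ≤ 2.4 d t F_u; upper limit = 2.4 × 22 × 16 × 400 / 1000 = 337.9 kN.
Edge bolt: l_c = 40 − 24/2 = 28 mm → 1.2 × 28 × 16 × 400 / 1000 = 215 → r_n = 215 kN.
Interior bolts: l_c = 65 − 24 = 41 mm → 1.2 × 41 × 16 × 400 / 1000 = 314.9 → r_n = 314.9 kN.
R_n = 1 × 215 + 4 × 314.9 = 1475 kN.
Design strength φR_n = 0.75 × 1475 = 1110 kN.

1110 kN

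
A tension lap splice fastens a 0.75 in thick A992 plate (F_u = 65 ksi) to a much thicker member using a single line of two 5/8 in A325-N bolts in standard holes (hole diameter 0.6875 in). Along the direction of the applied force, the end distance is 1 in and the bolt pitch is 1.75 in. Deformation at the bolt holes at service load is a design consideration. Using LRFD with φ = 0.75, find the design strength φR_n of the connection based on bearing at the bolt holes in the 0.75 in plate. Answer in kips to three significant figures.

Per bolt r_n = 1.2 l_c t F_u ≤ 2.4 d t F_u; upper limit = 2.4 × 0.625 × 0.75 × 65 = 73.12 kips.
Edge bolt: l_c = 1 − 0.6875/2 = 0.6562 in → 1.2 × 0.6562 × 0.75 × 65 = 38.39 → r_n = 38.39 kips.
Interior bolts: l_c = 1.75 − 0.6875 = 1.062 in → 1.2 × 1.062 × 0.75 × 65 = 62.16 → r_n = 62.16 kips.
R_n = 1 × 38.39 + 1 × 62.16 = 100.5 kips.
Design strength φR_n = 0.75 × 100.5 = 75.4 kips.

75.4 kips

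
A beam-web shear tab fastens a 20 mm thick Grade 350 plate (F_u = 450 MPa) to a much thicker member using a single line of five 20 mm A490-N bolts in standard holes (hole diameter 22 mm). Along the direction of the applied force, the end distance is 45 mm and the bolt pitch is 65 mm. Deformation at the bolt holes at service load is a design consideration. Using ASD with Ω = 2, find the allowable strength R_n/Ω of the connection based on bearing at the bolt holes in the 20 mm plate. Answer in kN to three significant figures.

1050 kN

Per bolt r_n = 1.2 l_c t F_u ≤ 2.4 d t F_u; upper limit = 2.4 × 20 × 20 × 450 / 1000 = 432 kN.
Edge bolt: l_c = 45 − 22/2 = 34 mm → 1.2 × 34 × 20 × 450 / 1000 = 367.2 → r_n = 367.2 kN.
Interior bolts: l_c = 65 − 22 = 43 mm → 1.2 × 43 × 20 × 450 / 1000 = 464.4 → r_n = 432 kN.
R_n = 1 × 367.2 + 4 × 432 = 2095 kN.
Allowable strength R_n/Ω = 2095 / 2 = 1050 kN.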